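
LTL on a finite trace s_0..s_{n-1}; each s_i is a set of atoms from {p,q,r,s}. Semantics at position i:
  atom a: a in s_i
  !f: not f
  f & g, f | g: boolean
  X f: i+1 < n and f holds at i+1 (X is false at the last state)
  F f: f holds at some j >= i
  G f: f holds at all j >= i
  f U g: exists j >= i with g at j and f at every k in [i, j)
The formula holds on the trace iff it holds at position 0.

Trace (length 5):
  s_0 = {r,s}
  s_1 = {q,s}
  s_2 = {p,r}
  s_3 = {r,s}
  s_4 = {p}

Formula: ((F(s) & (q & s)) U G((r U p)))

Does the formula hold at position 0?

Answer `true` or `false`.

s_0={r,s}: ((F(s) & (q & s)) U G((r U p)))=False (F(s) & (q & s))=False F(s)=True s=True (q & s)=False q=False G((r U p))=False (r U p)=False r=True p=False
s_1={q,s}: ((F(s) & (q & s)) U G((r U p)))=True (F(s) & (q & s))=True F(s)=True s=True (q & s)=True q=True G((r U p))=False (r U p)=False r=False p=False
s_2={p,r}: ((F(s) & (q & s)) U G((r U p)))=True (F(s) & (q & s))=False F(s)=True s=False (q & s)=False q=False G((r U p))=True (r U p)=True r=True p=True
s_3={r,s}: ((F(s) & (q & s)) U G((r U p)))=True (F(s) & (q & s))=False F(s)=True s=True (q & s)=False q=False G((r U p))=True (r U p)=True r=True p=False
s_4={p}: ((F(s) & (q & s)) U G((r U p)))=True (F(s) & (q & s))=False F(s)=False s=False (q & s)=False q=False G((r U p))=True (r U p)=True r=False p=True

Answer: false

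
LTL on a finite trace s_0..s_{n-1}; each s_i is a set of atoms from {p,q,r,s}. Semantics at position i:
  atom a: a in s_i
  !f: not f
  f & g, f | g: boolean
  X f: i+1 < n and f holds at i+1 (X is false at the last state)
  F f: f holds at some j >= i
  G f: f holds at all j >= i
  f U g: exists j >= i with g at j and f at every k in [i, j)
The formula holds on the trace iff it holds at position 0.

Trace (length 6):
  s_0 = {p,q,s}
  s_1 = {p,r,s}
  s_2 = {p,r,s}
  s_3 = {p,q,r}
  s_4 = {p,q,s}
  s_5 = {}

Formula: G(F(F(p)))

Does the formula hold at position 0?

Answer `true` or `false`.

Answer: false

Derivation:
s_0={p,q,s}: G(F(F(p)))=False F(F(p))=True F(p)=True p=True
s_1={p,r,s}: G(F(F(p)))=False F(F(p))=True F(p)=True p=True
s_2={p,r,s}: G(F(F(p)))=False F(F(p))=True F(p)=True p=True
s_3={p,q,r}: G(F(F(p)))=False F(F(p))=True F(p)=True p=True
s_4={p,q,s}: G(F(F(p)))=False F(F(p))=True F(p)=True p=True
s_5={}: G(F(F(p)))=False F(F(p))=False F(p)=False p=False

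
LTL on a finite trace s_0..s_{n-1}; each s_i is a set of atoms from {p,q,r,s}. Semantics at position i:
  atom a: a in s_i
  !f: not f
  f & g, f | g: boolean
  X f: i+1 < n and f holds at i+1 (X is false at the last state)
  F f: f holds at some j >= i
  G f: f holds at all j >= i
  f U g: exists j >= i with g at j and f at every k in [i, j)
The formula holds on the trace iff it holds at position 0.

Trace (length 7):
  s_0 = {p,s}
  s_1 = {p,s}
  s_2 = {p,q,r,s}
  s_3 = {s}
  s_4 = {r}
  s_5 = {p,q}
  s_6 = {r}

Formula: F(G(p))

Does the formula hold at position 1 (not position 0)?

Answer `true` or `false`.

s_0={p,s}: F(G(p))=False G(p)=False p=True
s_1={p,s}: F(G(p))=False G(p)=False p=True
s_2={p,q,r,s}: F(G(p))=False G(p)=False p=True
s_3={s}: F(G(p))=False G(p)=False p=False
s_4={r}: F(G(p))=False G(p)=False p=False
s_5={p,q}: F(G(p))=False G(p)=False p=True
s_6={r}: F(G(p))=False G(p)=False p=False
Evaluating at position 1: result = False

Answer: false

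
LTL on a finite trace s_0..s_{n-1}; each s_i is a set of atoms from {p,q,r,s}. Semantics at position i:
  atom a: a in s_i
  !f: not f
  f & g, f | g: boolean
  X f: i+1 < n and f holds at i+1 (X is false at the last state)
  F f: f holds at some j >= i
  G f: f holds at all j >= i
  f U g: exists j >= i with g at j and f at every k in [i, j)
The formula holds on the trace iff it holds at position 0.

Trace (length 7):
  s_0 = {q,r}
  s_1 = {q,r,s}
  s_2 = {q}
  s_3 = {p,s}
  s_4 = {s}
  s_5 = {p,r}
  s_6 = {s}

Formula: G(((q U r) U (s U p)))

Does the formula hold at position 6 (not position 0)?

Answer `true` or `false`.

Answer: false

Derivation:
s_0={q,r}: G(((q U r) U (s U p)))=False ((q U r) U (s U p))=False (q U r)=True q=True r=True (s U p)=False s=False p=False
s_1={q,r,s}: G(((q U r) U (s U p)))=False ((q U r) U (s U p))=False (q U r)=True q=True r=True (s U p)=False s=True p=False
s_2={q}: G(((q U r) U (s U p)))=False ((q U r) U (s U p))=False (q U r)=False q=True r=False (s U p)=False s=False p=False
s_3={p,s}: G(((q U r) U (s U p)))=False ((q U r) U (s U p))=True (q U r)=False q=False r=False (s U p)=True s=True p=True
s_4={s}: G(((q U r) U (s U p)))=False ((q U r) U (s U p))=True (q U r)=False q=False r=False (s U p)=True s=True p=False
s_5={p,r}: G(((q U r) U (s U p)))=False ((q U r) U (s U p))=True (q U r)=True q=False r=True (s U p)=True s=False p=True
s_6={s}: G(((q U r) U (s U p)))=False ((q U r) U (s U p))=False (q U r)=False q=False r=False (s U p)=False s=True p=False
Evaluating at position 6: result = False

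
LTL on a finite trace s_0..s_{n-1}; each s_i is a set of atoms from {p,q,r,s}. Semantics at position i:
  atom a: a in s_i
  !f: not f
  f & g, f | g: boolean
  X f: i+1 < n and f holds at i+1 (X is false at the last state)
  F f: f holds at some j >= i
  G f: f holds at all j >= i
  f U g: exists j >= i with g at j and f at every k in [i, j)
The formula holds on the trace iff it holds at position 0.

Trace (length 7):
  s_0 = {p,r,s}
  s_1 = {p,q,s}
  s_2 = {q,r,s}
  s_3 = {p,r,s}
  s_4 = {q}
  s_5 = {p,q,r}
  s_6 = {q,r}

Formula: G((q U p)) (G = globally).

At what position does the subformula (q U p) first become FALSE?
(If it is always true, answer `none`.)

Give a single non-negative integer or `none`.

s_0={p,r,s}: (q U p)=True q=False p=True
s_1={p,q,s}: (q U p)=True q=True p=True
s_2={q,r,s}: (q U p)=True q=True p=False
s_3={p,r,s}: (q U p)=True q=False p=True
s_4={q}: (q U p)=True q=True p=False
s_5={p,q,r}: (q U p)=True q=True p=True
s_6={q,r}: (q U p)=False q=True p=False
G((q U p)) holds globally = False
First violation at position 6.

Answer: 6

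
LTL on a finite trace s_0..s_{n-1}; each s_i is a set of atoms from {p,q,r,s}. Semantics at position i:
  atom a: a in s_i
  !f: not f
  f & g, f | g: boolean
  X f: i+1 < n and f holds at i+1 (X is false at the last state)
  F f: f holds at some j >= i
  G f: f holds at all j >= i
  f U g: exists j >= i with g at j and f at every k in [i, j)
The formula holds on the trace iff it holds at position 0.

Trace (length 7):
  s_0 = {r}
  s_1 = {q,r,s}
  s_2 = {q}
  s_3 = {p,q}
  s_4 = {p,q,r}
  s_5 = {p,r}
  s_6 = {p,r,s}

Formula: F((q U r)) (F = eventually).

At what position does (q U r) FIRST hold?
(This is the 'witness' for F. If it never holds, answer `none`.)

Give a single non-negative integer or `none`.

Answer: 0

Derivation:
s_0={r}: (q U r)=True q=False r=True
s_1={q,r,s}: (q U r)=True q=True r=True
s_2={q}: (q U r)=True q=True r=False
s_3={p,q}: (q U r)=True q=True r=False
s_4={p,q,r}: (q U r)=True q=True r=True
s_5={p,r}: (q U r)=True q=False r=True
s_6={p,r,s}: (q U r)=True q=False r=True
F((q U r)) holds; first witness at position 0.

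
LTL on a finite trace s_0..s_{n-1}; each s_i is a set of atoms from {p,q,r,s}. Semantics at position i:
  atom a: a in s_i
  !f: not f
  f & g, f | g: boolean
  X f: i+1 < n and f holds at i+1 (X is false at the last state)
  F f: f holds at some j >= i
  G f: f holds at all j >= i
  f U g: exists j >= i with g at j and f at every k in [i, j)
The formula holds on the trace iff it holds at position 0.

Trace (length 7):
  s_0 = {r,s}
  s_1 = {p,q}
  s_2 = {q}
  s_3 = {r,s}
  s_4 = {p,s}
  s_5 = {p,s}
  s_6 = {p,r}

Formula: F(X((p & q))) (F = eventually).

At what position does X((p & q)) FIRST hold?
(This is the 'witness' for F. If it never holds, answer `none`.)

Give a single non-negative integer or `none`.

s_0={r,s}: X((p & q))=True (p & q)=False p=False q=False
s_1={p,q}: X((p & q))=False (p & q)=True p=True q=True
s_2={q}: X((p & q))=False (p & q)=False p=False q=True
s_3={r,s}: X((p & q))=False (p & q)=False p=False q=False
s_4={p,s}: X((p & q))=False (p & q)=False p=True q=False
s_5={p,s}: X((p & q))=False (p & q)=False p=True q=False
s_6={p,r}: X((p & q))=False (p & q)=False p=True q=False
F(X((p & q))) holds; first witness at position 0.

Answer: 0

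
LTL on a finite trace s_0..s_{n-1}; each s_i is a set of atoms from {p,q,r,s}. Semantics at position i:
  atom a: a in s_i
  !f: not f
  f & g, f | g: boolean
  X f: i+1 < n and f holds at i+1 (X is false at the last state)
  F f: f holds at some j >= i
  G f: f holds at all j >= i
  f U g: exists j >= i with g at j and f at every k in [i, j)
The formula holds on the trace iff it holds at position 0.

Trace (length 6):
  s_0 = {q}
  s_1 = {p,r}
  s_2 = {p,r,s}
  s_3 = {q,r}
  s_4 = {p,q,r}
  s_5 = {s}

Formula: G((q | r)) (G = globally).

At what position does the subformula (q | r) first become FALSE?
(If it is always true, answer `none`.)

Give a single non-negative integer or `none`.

s_0={q}: (q | r)=True q=True r=False
s_1={p,r}: (q | r)=True q=False r=True
s_2={p,r,s}: (q | r)=True q=False r=True
s_3={q,r}: (q | r)=True q=True r=True
s_4={p,q,r}: (q | r)=True q=True r=True
s_5={s}: (q | r)=False q=False r=False
G((q | r)) holds globally = False
First violation at position 5.

Answer: 5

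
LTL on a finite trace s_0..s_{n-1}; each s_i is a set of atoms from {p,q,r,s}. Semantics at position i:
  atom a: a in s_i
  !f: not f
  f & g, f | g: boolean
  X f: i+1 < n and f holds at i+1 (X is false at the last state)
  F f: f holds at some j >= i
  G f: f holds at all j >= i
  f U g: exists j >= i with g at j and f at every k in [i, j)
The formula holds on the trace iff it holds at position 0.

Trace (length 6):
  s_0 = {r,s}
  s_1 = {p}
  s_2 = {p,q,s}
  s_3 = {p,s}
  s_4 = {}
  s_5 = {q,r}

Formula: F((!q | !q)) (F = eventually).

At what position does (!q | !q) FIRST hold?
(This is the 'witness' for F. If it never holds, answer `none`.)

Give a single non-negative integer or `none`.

s_0={r,s}: (!q | !q)=True !q=True q=False
s_1={p}: (!q | !q)=True !q=True q=False
s_2={p,q,s}: (!q | !q)=False !q=False q=True
s_3={p,s}: (!q | !q)=True !q=True q=False
s_4={}: (!q | !q)=True !q=True q=False
s_5={q,r}: (!q | !q)=False !q=False q=True
F((!q | !q)) holds; first witness at position 0.

Answer: 0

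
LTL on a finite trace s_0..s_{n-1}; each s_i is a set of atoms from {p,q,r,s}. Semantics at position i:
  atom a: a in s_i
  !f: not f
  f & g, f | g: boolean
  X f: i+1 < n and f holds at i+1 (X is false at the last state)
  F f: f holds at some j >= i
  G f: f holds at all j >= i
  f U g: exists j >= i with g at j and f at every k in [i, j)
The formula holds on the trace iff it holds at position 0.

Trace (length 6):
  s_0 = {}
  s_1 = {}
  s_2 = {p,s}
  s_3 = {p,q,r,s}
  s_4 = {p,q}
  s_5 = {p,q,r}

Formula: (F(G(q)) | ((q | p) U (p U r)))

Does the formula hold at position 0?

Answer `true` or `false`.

s_0={}: (F(G(q)) | ((q | p) U (p U r)))=True F(G(q))=True G(q)=False q=False ((q | p) U (p U r))=False (q | p)=False p=False (p U r)=False r=False
s_1={}: (F(G(q)) | ((q | p) U (p U r)))=True F(G(q))=True G(q)=False q=False ((q | p) U (p U r))=False (q | p)=False p=False (p U r)=False r=False
s_2={p,s}: (F(G(q)) | ((q | p) U (p U r)))=True F(G(q))=True G(q)=False q=False ((q | p) U (p U r))=True (q | p)=True p=True (p U r)=True r=False
s_3={p,q,r,s}: (F(G(q)) | ((q | p) U (p U r)))=True F(G(q))=True G(q)=True q=True ((q | p) U (p U r))=True (q | p)=True p=True (p U r)=True r=True
s_4={p,q}: (F(G(q)) | ((q | p) U (p U r)))=True F(G(q))=True G(q)=True q=True ((q | p) U (p U r))=True (q | p)=True p=True (p U r)=True r=False
s_5={p,q,r}: (F(G(q)) | ((q | p) U (p U r)))=True F(G(q))=True G(q)=True q=True ((q | p) U (p U r))=True (q | p)=True p=True (p U r)=True r=True

Answer: true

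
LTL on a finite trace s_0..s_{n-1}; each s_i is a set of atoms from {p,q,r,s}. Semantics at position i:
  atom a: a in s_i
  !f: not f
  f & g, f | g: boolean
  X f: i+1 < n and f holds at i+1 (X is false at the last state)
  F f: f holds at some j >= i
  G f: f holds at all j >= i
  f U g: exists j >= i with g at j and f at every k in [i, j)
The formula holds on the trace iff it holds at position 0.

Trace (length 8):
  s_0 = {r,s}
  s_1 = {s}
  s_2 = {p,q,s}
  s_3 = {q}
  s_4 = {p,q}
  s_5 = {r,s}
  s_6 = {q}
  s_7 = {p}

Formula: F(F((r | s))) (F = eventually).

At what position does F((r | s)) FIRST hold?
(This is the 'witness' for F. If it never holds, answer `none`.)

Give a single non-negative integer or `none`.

Answer: 0

Derivation:
s_0={r,s}: F((r | s))=True (r | s)=True r=True s=True
s_1={s}: F((r | s))=True (r | s)=True r=False s=True
s_2={p,q,s}: F((r | s))=True (r | s)=True r=False s=True
s_3={q}: F((r | s))=True (r | s)=False r=False s=False
s_4={p,q}: F((r | s))=True (r | s)=False r=False s=False
s_5={r,s}: F((r | s))=True (r | s)=True r=True s=True
s_6={q}: F((r | s))=False (r | s)=False r=False s=False
s_7={p}: F((r | s))=False (r | s)=False r=False s=False
F(F((r | s))) holds; first witness at position 0.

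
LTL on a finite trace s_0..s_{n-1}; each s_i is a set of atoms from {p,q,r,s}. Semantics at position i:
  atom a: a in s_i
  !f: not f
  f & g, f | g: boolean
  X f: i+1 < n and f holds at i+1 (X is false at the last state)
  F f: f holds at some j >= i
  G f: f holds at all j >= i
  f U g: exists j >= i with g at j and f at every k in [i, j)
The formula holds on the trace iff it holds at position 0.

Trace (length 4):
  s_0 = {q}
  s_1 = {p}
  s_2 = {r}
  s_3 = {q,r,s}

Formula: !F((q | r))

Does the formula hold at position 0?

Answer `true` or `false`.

s_0={q}: !F((q | r))=False F((q | r))=True (q | r)=True q=True r=False
s_1={p}: !F((q | r))=False F((q | r))=True (q | r)=False q=False r=False
s_2={r}: !F((q | r))=False F((q | r))=True (q | r)=True q=False r=True
s_3={q,r,s}: !F((q | r))=False F((q | r))=True (q | r)=True q=True r=True

Answer: false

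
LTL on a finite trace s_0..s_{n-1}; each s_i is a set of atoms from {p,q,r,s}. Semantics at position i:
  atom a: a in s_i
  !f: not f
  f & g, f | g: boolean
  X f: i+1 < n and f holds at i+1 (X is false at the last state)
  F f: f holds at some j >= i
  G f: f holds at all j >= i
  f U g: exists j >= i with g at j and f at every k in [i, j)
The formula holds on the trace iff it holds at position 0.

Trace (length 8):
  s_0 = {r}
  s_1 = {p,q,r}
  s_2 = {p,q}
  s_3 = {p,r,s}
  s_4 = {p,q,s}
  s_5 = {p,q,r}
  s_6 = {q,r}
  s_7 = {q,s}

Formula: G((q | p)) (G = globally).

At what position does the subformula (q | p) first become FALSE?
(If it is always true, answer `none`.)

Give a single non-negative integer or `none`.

s_0={r}: (q | p)=False q=False p=False
s_1={p,q,r}: (q | p)=True q=True p=True
s_2={p,q}: (q | p)=True q=True p=True
s_3={p,r,s}: (q | p)=True q=False p=True
s_4={p,q,s}: (q | p)=True q=True p=True
s_5={p,q,r}: (q | p)=True q=True p=True
s_6={q,r}: (q | p)=True q=True p=False
s_7={q,s}: (q | p)=True q=True p=False
G((q | p)) holds globally = False
First violation at position 0.

Answer: 0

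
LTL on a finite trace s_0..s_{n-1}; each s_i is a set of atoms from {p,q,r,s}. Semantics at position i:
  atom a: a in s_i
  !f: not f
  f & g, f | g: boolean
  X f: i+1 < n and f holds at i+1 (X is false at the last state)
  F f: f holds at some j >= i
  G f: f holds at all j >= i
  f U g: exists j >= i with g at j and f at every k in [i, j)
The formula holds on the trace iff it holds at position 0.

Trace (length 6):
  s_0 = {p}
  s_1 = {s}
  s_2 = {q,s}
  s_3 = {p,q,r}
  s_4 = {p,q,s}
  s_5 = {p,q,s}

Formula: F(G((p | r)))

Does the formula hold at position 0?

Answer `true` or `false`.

Answer: true

Derivation:
s_0={p}: F(G((p | r)))=True G((p | r))=False (p | r)=True p=True r=False
s_1={s}: F(G((p | r)))=True G((p | r))=False (p | r)=False p=False r=False
s_2={q,s}: F(G((p | r)))=True G((p | r))=False (p | r)=False p=False r=False
s_3={p,q,r}: F(G((p | r)))=True G((p | r))=True (p | r)=True p=True r=True
s_4={p,q,s}: F(G((p | r)))=True G((p | r))=True (p | r)=True p=True r=False
s_5={p,q,s}: F(G((p | r)))=True G((p | r))=True (p | r)=True p=True r=False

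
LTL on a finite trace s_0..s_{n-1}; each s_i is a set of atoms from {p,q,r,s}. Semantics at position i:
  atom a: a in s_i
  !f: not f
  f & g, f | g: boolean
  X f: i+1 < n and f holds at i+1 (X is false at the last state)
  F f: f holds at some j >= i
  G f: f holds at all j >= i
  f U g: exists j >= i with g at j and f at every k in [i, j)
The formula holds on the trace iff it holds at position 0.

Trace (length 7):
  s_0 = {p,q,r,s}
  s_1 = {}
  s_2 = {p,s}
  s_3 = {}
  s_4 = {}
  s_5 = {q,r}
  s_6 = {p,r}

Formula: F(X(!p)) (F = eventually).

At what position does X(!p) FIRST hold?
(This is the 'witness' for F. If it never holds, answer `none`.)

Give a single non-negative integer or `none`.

Answer: 0

Derivation:
s_0={p,q,r,s}: X(!p)=True !p=False p=True
s_1={}: X(!p)=False !p=True p=False
s_2={p,s}: X(!p)=True !p=False p=True
s_3={}: X(!p)=True !p=True p=False
s_4={}: X(!p)=True !p=True p=False
s_5={q,r}: X(!p)=False !p=True p=False
s_6={p,r}: X(!p)=False !p=False p=True
F(X(!p)) holds; first witness at position 0.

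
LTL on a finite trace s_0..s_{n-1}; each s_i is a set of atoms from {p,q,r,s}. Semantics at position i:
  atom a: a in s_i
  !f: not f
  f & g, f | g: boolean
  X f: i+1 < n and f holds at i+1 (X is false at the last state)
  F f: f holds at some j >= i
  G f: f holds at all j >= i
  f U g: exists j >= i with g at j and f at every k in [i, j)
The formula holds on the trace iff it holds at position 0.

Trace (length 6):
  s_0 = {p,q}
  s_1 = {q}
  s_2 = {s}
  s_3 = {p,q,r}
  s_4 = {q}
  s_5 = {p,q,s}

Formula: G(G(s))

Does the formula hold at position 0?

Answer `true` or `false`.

Answer: false

Derivation:
s_0={p,q}: G(G(s))=False G(s)=False s=False
s_1={q}: G(G(s))=False G(s)=False s=False
s_2={s}: G(G(s))=False G(s)=False s=True
s_3={p,q,r}: G(G(s))=False G(s)=False s=False
s_4={q}: G(G(s))=False G(s)=False s=False
s_5={p,q,s}: G(G(s))=True G(s)=True s=True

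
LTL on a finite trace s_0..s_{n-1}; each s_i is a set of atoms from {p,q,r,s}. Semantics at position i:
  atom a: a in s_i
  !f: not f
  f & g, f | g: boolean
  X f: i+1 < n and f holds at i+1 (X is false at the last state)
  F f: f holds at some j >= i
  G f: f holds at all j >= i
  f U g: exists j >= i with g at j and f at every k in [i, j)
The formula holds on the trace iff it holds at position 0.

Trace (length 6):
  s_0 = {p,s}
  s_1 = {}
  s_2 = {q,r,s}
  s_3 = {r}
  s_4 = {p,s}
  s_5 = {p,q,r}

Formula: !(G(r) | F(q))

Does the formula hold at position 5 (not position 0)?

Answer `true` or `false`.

Answer: false

Derivation:
s_0={p,s}: !(G(r) | F(q))=False (G(r) | F(q))=True G(r)=False r=False F(q)=True q=False
s_1={}: !(G(r) | F(q))=False (G(r) | F(q))=True G(r)=False r=False F(q)=True q=False
s_2={q,r,s}: !(G(r) | F(q))=False (G(r) | F(q))=True G(r)=False r=True F(q)=True q=True
s_3={r}: !(G(r) | F(q))=False (G(r) | F(q))=True G(r)=False r=True F(q)=True q=False
s_4={p,s}: !(G(r) | F(q))=False (G(r) | F(q))=True G(r)=False r=False F(q)=True q=False
s_5={p,q,r}: !(G(r) | F(q))=False (G(r) | F(q))=True G(r)=True r=True F(q)=True q=True
Evaluating at position 5: result = False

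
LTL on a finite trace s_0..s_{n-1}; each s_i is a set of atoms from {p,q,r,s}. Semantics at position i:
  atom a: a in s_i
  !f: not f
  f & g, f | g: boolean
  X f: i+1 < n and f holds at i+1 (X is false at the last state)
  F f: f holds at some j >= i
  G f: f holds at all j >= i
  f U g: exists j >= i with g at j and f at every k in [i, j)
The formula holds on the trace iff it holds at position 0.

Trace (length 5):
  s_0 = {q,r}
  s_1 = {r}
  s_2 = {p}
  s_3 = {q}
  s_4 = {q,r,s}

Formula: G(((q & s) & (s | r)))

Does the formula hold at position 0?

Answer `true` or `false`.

Answer: false

Derivation:
s_0={q,r}: G(((q & s) & (s | r)))=False ((q & s) & (s | r))=False (q & s)=False q=True s=False (s | r)=True r=True
s_1={r}: G(((q & s) & (s | r)))=False ((q & s) & (s | r))=False (q & s)=False q=False s=False (s | r)=True r=True
s_2={p}: G(((q & s) & (s | r)))=False ((q & s) & (s | r))=False (q & s)=False q=False s=False (s | r)=False r=False
s_3={q}: G(((q & s) & (s | r)))=False ((q & s) & (s | r))=False (q & s)=False q=True s=False (s | r)=False r=False
s_4={q,r,s}: G(((q & s) & (s | r)))=True ((q & s) & (s | r))=True (q & s)=True q=True s=True (s | r)=True r=True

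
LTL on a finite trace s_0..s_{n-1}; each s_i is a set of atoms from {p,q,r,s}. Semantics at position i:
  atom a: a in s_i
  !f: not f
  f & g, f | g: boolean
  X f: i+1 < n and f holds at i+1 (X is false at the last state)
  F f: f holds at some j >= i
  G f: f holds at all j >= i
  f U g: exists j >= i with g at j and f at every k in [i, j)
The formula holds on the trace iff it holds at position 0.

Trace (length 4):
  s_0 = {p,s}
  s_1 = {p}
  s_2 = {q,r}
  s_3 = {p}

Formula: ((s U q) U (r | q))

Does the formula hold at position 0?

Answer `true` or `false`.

Answer: false

Derivation:
s_0={p,s}: ((s U q) U (r | q))=False (s U q)=False s=True q=False (r | q)=False r=False
s_1={p}: ((s U q) U (r | q))=False (s U q)=False s=False q=False (r | q)=False r=False
s_2={q,r}: ((s U q) U (r | q))=True (s U q)=True s=False q=True (r | q)=True r=True
s_3={p}: ((s U q) U (r | q))=False (s U q)=False s=False q=False (r | q)=False r=False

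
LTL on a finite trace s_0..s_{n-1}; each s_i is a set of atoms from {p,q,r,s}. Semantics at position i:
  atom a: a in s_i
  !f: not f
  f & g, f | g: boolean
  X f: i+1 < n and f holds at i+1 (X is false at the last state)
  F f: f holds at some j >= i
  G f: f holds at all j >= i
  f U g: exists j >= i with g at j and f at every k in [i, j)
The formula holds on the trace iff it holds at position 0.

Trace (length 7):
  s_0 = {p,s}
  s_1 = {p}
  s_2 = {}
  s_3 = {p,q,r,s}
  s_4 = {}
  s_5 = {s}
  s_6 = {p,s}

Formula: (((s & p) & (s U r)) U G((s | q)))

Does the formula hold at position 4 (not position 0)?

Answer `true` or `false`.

Answer: false

Derivation:
s_0={p,s}: (((s & p) & (s U r)) U G((s | q)))=False ((s & p) & (s U r))=False (s & p)=True s=True p=True (s U r)=False r=False G((s | q))=False (s | q)=True q=False
s_1={p}: (((s & p) & (s U r)) U G((s | q)))=False ((s & p) & (s U r))=False (s & p)=False s=False p=True (s U r)=False r=False G((s | q))=False (s | q)=False q=False
s_2={}: (((s & p) & (s U r)) U G((s | q)))=False ((s & p) & (s U r))=False (s & p)=False s=False p=False (s U r)=False r=False G((s | q))=False (s | q)=False q=False
s_3={p,q,r,s}: (((s & p) & (s U r)) U G((s | q)))=False ((s & p) & (s U r))=True (s & p)=True s=True p=True (s U r)=True r=True G((s | q))=False (s | q)=True q=True
s_4={}: (((s & p) & (s U r)) U G((s | q)))=False ((s & p) & (s U r))=False (s & p)=False s=False p=False (s U r)=False r=False G((s | q))=False (s | q)=False q=False
s_5={s}: (((s & p) & (s U r)) U G((s | q)))=True ((s & p) & (s U r))=False (s & p)=False s=True p=False (s U r)=False r=False G((s | q))=True (s | q)=True q=False
s_6={p,s}: (((s & p) & (s U r)) U G((s | q)))=True ((s & p) & (s U r))=False (s & p)=True s=True p=True (s U r)=False r=False G((s | q))=True (s | q)=True q=False
Evaluating at position 4: result = False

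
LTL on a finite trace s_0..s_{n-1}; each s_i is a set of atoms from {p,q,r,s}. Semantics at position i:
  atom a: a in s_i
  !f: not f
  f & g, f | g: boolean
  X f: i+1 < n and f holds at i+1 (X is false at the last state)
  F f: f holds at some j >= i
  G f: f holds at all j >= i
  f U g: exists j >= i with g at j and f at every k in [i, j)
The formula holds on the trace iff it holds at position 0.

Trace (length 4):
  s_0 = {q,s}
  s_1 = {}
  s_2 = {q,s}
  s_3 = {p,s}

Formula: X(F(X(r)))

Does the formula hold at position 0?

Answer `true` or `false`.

Answer: false

Derivation:
s_0={q,s}: X(F(X(r)))=False F(X(r))=False X(r)=False r=False
s_1={}: X(F(X(r)))=False F(X(r))=False X(r)=False r=False
s_2={q,s}: X(F(X(r)))=False F(X(r))=False X(r)=False r=False
s_3={p,s}: X(F(X(r)))=False F(X(r))=False X(r)=False r=False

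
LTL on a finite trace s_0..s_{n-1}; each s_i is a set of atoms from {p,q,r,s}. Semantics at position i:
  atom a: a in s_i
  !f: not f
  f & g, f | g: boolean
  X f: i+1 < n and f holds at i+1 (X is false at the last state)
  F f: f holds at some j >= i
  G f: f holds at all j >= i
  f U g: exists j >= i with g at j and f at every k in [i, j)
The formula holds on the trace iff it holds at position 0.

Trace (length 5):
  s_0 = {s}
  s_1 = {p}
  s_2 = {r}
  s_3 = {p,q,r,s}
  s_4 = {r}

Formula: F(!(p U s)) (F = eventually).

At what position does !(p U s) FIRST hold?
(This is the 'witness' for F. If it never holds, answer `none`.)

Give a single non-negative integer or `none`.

Answer: 1

Derivation:
s_0={s}: !(p U s)=False (p U s)=True p=False s=True
s_1={p}: !(p U s)=True (p U s)=False p=True s=False
s_2={r}: !(p U s)=True (p U s)=False p=False s=False
s_3={p,q,r,s}: !(p U s)=False (p U s)=True p=True s=True
s_4={r}: !(p U s)=True (p U s)=False p=False s=False
F(!(p U s)) holds; first witness at position 1.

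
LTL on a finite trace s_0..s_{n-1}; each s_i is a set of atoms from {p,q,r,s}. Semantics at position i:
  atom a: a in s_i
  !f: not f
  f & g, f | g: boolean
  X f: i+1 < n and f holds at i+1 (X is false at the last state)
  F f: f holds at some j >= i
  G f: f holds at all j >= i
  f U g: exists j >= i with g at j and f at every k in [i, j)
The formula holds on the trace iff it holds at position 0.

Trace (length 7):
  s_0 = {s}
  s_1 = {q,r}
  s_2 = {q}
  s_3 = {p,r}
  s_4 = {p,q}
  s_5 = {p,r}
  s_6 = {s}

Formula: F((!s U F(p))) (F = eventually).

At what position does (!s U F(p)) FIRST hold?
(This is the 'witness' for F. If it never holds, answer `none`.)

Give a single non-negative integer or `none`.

Answer: 0

Derivation:
s_0={s}: (!s U F(p))=True !s=False s=True F(p)=True p=False
s_1={q,r}: (!s U F(p))=True !s=True s=False F(p)=True p=False
s_2={q}: (!s U F(p))=True !s=True s=False F(p)=True p=False
s_3={p,r}: (!s U F(p))=True !s=True s=False F(p)=True p=True
s_4={p,q}: (!s U F(p))=True !s=True s=False F(p)=True p=True
s_5={p,r}: (!s U F(p))=True !s=True s=False F(p)=True p=True
s_6={s}: (!s U F(p))=False !s=False s=True F(p)=False p=False
F((!s U F(p))) holds; first witness at position 0.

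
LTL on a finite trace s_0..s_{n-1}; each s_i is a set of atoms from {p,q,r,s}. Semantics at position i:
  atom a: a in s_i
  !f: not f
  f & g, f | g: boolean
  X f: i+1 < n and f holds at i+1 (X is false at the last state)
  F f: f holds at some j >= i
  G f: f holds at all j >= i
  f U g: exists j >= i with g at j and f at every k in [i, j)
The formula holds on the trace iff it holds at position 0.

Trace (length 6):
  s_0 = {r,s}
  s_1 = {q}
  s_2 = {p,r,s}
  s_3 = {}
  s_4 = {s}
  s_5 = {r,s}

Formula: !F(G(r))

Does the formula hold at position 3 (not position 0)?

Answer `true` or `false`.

Answer: false

Derivation:
s_0={r,s}: !F(G(r))=False F(G(r))=True G(r)=False r=True
s_1={q}: !F(G(r))=False F(G(r))=True G(r)=False r=False
s_2={p,r,s}: !F(G(r))=False F(G(r))=True G(r)=False r=True
s_3={}: !F(G(r))=False F(G(r))=True G(r)=False r=False
s_4={s}: !F(G(r))=False F(G(r))=True G(r)=False r=False
s_5={r,s}: !F(G(r))=False F(G(r))=True G(r)=True r=True
Evaluating at position 3: result = False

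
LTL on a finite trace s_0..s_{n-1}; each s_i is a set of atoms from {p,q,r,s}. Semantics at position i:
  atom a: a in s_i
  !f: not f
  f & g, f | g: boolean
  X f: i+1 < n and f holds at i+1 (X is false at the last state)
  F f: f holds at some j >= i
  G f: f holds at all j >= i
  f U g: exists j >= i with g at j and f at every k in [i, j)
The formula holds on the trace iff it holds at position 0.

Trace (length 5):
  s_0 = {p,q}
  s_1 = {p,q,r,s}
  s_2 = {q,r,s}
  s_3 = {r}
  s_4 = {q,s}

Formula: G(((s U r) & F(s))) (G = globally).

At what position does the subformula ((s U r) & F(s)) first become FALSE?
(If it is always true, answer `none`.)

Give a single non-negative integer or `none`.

s_0={p,q}: ((s U r) & F(s))=False (s U r)=False s=False r=False F(s)=True
s_1={p,q,r,s}: ((s U r) & F(s))=True (s U r)=True s=True r=True F(s)=True
s_2={q,r,s}: ((s U r) & F(s))=True (s U r)=True s=True r=True F(s)=True
s_3={r}: ((s U r) & F(s))=True (s U r)=True s=False r=True F(s)=True
s_4={q,s}: ((s U r) & F(s))=False (s U r)=False s=True r=False F(s)=True
G(((s U r) & F(s))) holds globally = False
First violation at position 0.

Answer: 0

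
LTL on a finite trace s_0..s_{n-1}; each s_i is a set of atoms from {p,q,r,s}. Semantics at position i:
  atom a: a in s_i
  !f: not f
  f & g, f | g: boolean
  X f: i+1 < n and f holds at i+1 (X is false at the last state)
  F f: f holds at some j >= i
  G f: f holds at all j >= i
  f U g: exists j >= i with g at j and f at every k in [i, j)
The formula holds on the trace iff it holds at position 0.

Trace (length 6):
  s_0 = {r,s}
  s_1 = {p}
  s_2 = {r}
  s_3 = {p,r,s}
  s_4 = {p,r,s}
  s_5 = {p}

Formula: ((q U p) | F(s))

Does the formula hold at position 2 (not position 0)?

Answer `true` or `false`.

s_0={r,s}: ((q U p) | F(s))=True (q U p)=False q=False p=False F(s)=True s=True
s_1={p}: ((q U p) | F(s))=True (q U p)=True q=False p=True F(s)=True s=False
s_2={r}: ((q U p) | F(s))=True (q U p)=False q=False p=False F(s)=True s=False
s_3={p,r,s}: ((q U p) | F(s))=True (q U p)=True q=False p=True F(s)=True s=True
s_4={p,r,s}: ((q U p) | F(s))=True (q U p)=True q=False p=True F(s)=True s=True
s_5={p}: ((q U p) | F(s))=True (q U p)=True q=False p=True F(s)=False s=False
Evaluating at position 2: result = True

Answer: true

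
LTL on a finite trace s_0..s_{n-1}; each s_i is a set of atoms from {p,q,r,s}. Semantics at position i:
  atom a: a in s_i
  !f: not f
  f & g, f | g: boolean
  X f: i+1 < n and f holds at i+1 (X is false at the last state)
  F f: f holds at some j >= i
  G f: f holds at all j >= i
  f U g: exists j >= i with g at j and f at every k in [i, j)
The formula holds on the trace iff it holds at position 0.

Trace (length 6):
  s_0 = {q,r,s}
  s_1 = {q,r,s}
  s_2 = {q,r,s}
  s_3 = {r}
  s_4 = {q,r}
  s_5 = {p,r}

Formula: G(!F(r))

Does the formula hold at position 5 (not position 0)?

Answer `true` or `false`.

s_0={q,r,s}: G(!F(r))=False !F(r)=False F(r)=True r=True
s_1={q,r,s}: G(!F(r))=False !F(r)=False F(r)=True r=True
s_2={q,r,s}: G(!F(r))=False !F(r)=False F(r)=True r=True
s_3={r}: G(!F(r))=False !F(r)=False F(r)=True r=True
s_4={q,r}: G(!F(r))=False !F(r)=False F(r)=True r=True
s_5={p,r}: G(!F(r))=False !F(r)=False F(r)=True r=True
Evaluating at position 5: result = False

Answer: false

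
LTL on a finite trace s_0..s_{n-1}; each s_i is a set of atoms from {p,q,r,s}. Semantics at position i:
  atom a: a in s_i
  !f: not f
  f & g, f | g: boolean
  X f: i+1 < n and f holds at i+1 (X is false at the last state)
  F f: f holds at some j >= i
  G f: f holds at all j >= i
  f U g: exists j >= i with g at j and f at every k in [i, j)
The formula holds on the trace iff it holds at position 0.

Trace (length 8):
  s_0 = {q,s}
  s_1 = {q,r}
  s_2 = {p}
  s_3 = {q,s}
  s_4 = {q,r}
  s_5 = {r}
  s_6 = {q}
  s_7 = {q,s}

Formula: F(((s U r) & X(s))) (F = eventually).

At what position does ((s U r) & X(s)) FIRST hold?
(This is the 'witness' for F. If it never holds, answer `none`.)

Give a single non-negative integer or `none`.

Answer: none

Derivation:
s_0={q,s}: ((s U r) & X(s))=False (s U r)=True s=True r=False X(s)=False
s_1={q,r}: ((s U r) & X(s))=False (s U r)=True s=False r=True X(s)=False
s_2={p}: ((s U r) & X(s))=False (s U r)=False s=False r=False X(s)=True
s_3={q,s}: ((s U r) & X(s))=False (s U r)=True s=True r=False X(s)=False
s_4={q,r}: ((s U r) & X(s))=False (s U r)=True s=False r=True X(s)=False
s_5={r}: ((s U r) & X(s))=False (s U r)=True s=False r=True X(s)=False
s_6={q}: ((s U r) & X(s))=False (s U r)=False s=False r=False X(s)=True
s_7={q,s}: ((s U r) & X(s))=False (s U r)=False s=True r=False X(s)=False
F(((s U r) & X(s))) does not hold (no witness exists).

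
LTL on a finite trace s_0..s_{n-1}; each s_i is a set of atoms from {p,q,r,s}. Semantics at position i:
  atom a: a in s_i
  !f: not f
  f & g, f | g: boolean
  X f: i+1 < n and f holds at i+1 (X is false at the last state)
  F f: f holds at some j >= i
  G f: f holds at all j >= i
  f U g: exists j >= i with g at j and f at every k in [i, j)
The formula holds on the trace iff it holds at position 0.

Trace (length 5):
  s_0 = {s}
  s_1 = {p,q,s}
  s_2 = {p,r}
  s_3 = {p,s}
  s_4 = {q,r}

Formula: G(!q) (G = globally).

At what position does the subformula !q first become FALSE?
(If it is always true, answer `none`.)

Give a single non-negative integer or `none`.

s_0={s}: !q=True q=False
s_1={p,q,s}: !q=False q=True
s_2={p,r}: !q=True q=False
s_3={p,s}: !q=True q=False
s_4={q,r}: !q=False q=True
G(!q) holds globally = False
First violation at position 1.

Answer: 1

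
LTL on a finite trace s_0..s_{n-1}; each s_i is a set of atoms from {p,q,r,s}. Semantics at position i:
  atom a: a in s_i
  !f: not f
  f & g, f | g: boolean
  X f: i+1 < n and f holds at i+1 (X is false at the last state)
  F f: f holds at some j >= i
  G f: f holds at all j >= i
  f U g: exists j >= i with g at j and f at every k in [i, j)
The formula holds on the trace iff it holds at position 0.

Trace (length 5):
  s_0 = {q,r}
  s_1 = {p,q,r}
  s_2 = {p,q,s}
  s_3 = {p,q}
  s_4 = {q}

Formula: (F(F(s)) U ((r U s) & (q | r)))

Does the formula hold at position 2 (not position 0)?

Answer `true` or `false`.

Answer: true

Derivation:
s_0={q,r}: (F(F(s)) U ((r U s) & (q | r)))=True F(F(s))=True F(s)=True s=False ((r U s) & (q | r))=True (r U s)=True r=True (q | r)=True q=True
s_1={p,q,r}: (F(F(s)) U ((r U s) & (q | r)))=True F(F(s))=True F(s)=True s=False ((r U s) & (q | r))=True (r U s)=True r=True (q | r)=True q=True
s_2={p,q,s}: (F(F(s)) U ((r U s) & (q | r)))=True F(F(s))=True F(s)=True s=True ((r U s) & (q | r))=True (r U s)=True r=False (q | r)=True q=True
s_3={p,q}: (F(F(s)) U ((r U s) & (q | r)))=False F(F(s))=False F(s)=False s=False ((r U s) & (q | r))=False (r U s)=False r=False (q | r)=True q=True
s_4={q}: (F(F(s)) U ((r U s) & (q | r)))=False F(F(s))=False F(s)=False s=False ((r U s) & (q | r))=False (r U s)=False r=False (q | r)=True q=True
Evaluating at position 2: result = True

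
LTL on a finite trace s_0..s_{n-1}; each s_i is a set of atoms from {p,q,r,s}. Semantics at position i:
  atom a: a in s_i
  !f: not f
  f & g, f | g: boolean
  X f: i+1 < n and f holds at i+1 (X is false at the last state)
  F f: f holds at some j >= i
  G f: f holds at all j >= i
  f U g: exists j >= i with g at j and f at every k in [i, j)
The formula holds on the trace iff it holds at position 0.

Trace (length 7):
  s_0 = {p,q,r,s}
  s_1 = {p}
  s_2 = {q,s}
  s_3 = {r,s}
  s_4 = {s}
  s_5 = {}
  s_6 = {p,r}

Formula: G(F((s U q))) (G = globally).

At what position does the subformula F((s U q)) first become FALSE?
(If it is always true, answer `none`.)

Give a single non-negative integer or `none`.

s_0={p,q,r,s}: F((s U q))=True (s U q)=True s=True q=True
s_1={p}: F((s U q))=True (s U q)=False s=False q=False
s_2={q,s}: F((s U q))=True (s U q)=True s=True q=True
s_3={r,s}: F((s U q))=False (s U q)=False s=True q=False
s_4={s}: F((s U q))=False (s U q)=False s=True q=False
s_5={}: F((s U q))=False (s U q)=False s=False q=False
s_6={p,r}: F((s U q))=False (s U q)=False s=False q=False
G(F((s U q))) holds globally = False
First violation at position 3.

Answer: 3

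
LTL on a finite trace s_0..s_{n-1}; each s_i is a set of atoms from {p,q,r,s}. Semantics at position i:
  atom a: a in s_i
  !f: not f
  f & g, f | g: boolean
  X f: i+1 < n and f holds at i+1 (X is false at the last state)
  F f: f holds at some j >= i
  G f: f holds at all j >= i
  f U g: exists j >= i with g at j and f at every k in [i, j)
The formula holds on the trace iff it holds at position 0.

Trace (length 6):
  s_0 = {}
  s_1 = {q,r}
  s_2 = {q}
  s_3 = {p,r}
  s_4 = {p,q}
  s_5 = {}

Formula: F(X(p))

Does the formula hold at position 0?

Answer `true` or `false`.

Answer: true

Derivation:
s_0={}: F(X(p))=True X(p)=False p=False
s_1={q,r}: F(X(p))=True X(p)=False p=False
s_2={q}: F(X(p))=True X(p)=True p=False
s_3={p,r}: F(X(p))=True X(p)=True p=True
s_4={p,q}: F(X(p))=False X(p)=False p=True
s_5={}: F(X(p))=False X(p)=False p=False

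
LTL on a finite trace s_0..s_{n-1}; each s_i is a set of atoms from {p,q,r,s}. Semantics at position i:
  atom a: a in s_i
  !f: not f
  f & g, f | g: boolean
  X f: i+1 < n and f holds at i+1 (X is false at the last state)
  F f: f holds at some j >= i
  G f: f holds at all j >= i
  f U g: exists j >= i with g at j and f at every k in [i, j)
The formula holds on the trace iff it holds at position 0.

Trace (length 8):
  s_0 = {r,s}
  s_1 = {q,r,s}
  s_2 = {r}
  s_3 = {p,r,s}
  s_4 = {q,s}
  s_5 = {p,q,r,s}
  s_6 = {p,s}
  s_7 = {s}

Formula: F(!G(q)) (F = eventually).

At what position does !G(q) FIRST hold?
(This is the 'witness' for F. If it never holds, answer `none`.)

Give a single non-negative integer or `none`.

Answer: 0

Derivation:
s_0={r,s}: !G(q)=True G(q)=False q=False
s_1={q,r,s}: !G(q)=True G(q)=False q=True
s_2={r}: !G(q)=True G(q)=False q=False
s_3={p,r,s}: !G(q)=True G(q)=False q=False
s_4={q,s}: !G(q)=True G(q)=False q=True
s_5={p,q,r,s}: !G(q)=True G(q)=False q=True
s_6={p,s}: !G(q)=True G(q)=False q=False
s_7={s}: !G(q)=True G(q)=False q=False
F(!G(q)) holds; first witness at position 0.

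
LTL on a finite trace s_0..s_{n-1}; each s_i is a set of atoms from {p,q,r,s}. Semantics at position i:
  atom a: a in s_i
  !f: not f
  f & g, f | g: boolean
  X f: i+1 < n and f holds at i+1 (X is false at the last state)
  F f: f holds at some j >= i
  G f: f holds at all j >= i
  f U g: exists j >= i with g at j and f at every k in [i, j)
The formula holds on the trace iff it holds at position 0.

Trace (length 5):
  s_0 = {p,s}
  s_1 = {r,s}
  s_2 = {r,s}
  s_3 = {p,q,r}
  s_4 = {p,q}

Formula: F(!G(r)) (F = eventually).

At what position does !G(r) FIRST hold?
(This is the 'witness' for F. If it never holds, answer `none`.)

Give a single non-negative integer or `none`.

s_0={p,s}: !G(r)=True G(r)=False r=False
s_1={r,s}: !G(r)=True G(r)=False r=True
s_2={r,s}: !G(r)=True G(r)=False r=True
s_3={p,q,r}: !G(r)=True G(r)=False r=True
s_4={p,q}: !G(r)=True G(r)=False r=False
F(!G(r)) holds; first witness at position 0.

Answer: 0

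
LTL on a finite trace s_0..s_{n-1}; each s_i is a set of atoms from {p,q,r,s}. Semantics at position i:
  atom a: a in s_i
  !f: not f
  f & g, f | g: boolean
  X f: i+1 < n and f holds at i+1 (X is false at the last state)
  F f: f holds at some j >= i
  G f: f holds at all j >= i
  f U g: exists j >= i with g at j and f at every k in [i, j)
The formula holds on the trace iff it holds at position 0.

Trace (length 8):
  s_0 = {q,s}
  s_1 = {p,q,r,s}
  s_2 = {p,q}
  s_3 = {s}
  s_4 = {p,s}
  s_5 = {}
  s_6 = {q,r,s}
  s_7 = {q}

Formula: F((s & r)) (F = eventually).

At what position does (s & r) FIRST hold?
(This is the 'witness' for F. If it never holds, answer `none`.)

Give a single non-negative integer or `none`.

Answer: 1

Derivation:
s_0={q,s}: (s & r)=False s=True r=False
s_1={p,q,r,s}: (s & r)=True s=True r=True
s_2={p,q}: (s & r)=False s=False r=False
s_3={s}: (s & r)=False s=True r=False
s_4={p,s}: (s & r)=False s=True r=False
s_5={}: (s & r)=False s=False r=False
s_6={q,r,s}: (s & r)=True s=True r=True
s_7={q}: (s & r)=False s=False r=False
F((s & r)) holds; first witness at position 1.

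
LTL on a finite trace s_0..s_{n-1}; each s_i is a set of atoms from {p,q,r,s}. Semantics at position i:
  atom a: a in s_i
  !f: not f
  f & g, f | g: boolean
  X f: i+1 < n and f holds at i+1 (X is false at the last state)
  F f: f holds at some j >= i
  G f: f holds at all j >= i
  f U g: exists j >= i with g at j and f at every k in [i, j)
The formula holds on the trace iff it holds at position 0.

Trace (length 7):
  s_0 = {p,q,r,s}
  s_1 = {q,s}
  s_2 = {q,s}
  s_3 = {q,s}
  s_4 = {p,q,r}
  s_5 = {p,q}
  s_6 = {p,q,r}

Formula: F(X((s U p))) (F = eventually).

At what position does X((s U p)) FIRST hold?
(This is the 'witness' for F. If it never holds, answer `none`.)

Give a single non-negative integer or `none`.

Answer: 0

Derivation:
s_0={p,q,r,s}: X((s U p))=True (s U p)=True s=True p=True
s_1={q,s}: X((s U p))=True (s U p)=True s=True p=False
s_2={q,s}: X((s U p))=True (s U p)=True s=True p=False
s_3={q,s}: X((s U p))=True (s U p)=True s=True p=False
s_4={p,q,r}: X((s U p))=True (s U p)=True s=False p=True
s_5={p,q}: X((s U p))=True (s U p)=True s=False p=True
s_6={p,q,r}: X((s U p))=False (s U p)=True s=False p=True
F(X((s U p))) holds; first witness at position 0.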